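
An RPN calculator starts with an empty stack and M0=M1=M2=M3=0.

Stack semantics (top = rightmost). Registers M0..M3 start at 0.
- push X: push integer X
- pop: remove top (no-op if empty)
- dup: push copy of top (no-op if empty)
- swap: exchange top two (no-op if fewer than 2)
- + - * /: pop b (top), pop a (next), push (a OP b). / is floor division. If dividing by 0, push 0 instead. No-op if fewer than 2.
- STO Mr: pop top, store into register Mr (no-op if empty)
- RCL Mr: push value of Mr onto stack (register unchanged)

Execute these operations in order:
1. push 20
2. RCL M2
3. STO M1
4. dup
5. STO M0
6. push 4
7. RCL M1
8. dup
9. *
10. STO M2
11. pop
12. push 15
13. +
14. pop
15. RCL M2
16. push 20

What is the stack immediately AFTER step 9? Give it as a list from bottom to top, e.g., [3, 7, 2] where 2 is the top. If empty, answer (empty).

After op 1 (push 20): stack=[20] mem=[0,0,0,0]
After op 2 (RCL M2): stack=[20,0] mem=[0,0,0,0]
After op 3 (STO M1): stack=[20] mem=[0,0,0,0]
After op 4 (dup): stack=[20,20] mem=[0,0,0,0]
After op 5 (STO M0): stack=[20] mem=[20,0,0,0]
After op 6 (push 4): stack=[20,4] mem=[20,0,0,0]
After op 7 (RCL M1): stack=[20,4,0] mem=[20,0,0,0]
After op 8 (dup): stack=[20,4,0,0] mem=[20,0,0,0]
After op 9 (*): stack=[20,4,0] mem=[20,0,0,0]

[20, 4, 0]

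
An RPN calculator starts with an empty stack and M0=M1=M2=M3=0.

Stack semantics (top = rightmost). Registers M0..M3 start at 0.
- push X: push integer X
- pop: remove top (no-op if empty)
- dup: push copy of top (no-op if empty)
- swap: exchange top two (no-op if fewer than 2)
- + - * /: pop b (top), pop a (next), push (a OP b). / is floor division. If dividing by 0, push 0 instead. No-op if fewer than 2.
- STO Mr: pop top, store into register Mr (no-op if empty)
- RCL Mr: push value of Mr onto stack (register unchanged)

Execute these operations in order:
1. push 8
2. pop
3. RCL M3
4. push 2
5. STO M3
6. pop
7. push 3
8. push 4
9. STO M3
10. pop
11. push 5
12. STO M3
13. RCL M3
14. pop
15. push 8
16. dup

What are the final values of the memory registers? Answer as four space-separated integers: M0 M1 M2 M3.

Answer: 0 0 0 5

Derivation:
After op 1 (push 8): stack=[8] mem=[0,0,0,0]
After op 2 (pop): stack=[empty] mem=[0,0,0,0]
After op 3 (RCL M3): stack=[0] mem=[0,0,0,0]
After op 4 (push 2): stack=[0,2] mem=[0,0,0,0]
After op 5 (STO M3): stack=[0] mem=[0,0,0,2]
After op 6 (pop): stack=[empty] mem=[0,0,0,2]
After op 7 (push 3): stack=[3] mem=[0,0,0,2]
After op 8 (push 4): stack=[3,4] mem=[0,0,0,2]
After op 9 (STO M3): stack=[3] mem=[0,0,0,4]
After op 10 (pop): stack=[empty] mem=[0,0,0,4]
After op 11 (push 5): stack=[5] mem=[0,0,0,4]
After op 12 (STO M3): stack=[empty] mem=[0,0,0,5]
After op 13 (RCL M3): stack=[5] mem=[0,0,0,5]
After op 14 (pop): stack=[empty] mem=[0,0,0,5]
After op 15 (push 8): stack=[8] mem=[0,0,0,5]
After op 16 (dup): stack=[8,8] mem=[0,0,0,5]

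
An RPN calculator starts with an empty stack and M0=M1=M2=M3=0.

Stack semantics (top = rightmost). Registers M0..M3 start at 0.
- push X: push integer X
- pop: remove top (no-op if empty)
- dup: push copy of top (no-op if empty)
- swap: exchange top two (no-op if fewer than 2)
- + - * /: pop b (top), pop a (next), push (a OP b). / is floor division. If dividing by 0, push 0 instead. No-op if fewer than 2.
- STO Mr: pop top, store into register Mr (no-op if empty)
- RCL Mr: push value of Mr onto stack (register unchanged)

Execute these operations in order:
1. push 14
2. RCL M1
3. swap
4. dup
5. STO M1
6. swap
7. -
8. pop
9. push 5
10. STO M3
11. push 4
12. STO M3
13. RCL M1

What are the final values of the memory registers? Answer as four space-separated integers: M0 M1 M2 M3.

Answer: 0 14 0 4

Derivation:
After op 1 (push 14): stack=[14] mem=[0,0,0,0]
After op 2 (RCL M1): stack=[14,0] mem=[0,0,0,0]
After op 3 (swap): stack=[0,14] mem=[0,0,0,0]
After op 4 (dup): stack=[0,14,14] mem=[0,0,0,0]
After op 5 (STO M1): stack=[0,14] mem=[0,14,0,0]
After op 6 (swap): stack=[14,0] mem=[0,14,0,0]
After op 7 (-): stack=[14] mem=[0,14,0,0]
After op 8 (pop): stack=[empty] mem=[0,14,0,0]
After op 9 (push 5): stack=[5] mem=[0,14,0,0]
After op 10 (STO M3): stack=[empty] mem=[0,14,0,5]
After op 11 (push 4): stack=[4] mem=[0,14,0,5]
After op 12 (STO M3): stack=[empty] mem=[0,14,0,4]
After op 13 (RCL M1): stack=[14] mem=[0,14,0,4]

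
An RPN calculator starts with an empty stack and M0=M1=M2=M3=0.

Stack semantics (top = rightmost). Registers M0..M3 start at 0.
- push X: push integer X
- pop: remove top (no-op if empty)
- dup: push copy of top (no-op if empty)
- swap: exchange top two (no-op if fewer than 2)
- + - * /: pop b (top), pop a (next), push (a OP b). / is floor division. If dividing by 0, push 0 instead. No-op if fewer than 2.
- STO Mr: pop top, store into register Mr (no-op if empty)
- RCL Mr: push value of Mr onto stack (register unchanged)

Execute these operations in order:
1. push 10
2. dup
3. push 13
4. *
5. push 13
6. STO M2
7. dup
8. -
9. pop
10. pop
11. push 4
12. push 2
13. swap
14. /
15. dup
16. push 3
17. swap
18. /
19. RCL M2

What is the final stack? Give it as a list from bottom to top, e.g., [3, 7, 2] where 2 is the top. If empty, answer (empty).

After op 1 (push 10): stack=[10] mem=[0,0,0,0]
After op 2 (dup): stack=[10,10] mem=[0,0,0,0]
After op 3 (push 13): stack=[10,10,13] mem=[0,0,0,0]
After op 4 (*): stack=[10,130] mem=[0,0,0,0]
After op 5 (push 13): stack=[10,130,13] mem=[0,0,0,0]
After op 6 (STO M2): stack=[10,130] mem=[0,0,13,0]
After op 7 (dup): stack=[10,130,130] mem=[0,0,13,0]
After op 8 (-): stack=[10,0] mem=[0,0,13,0]
After op 9 (pop): stack=[10] mem=[0,0,13,0]
After op 10 (pop): stack=[empty] mem=[0,0,13,0]
After op 11 (push 4): stack=[4] mem=[0,0,13,0]
After op 12 (push 2): stack=[4,2] mem=[0,0,13,0]
After op 13 (swap): stack=[2,4] mem=[0,0,13,0]
After op 14 (/): stack=[0] mem=[0,0,13,0]
After op 15 (dup): stack=[0,0] mem=[0,0,13,0]
After op 16 (push 3): stack=[0,0,3] mem=[0,0,13,0]
After op 17 (swap): stack=[0,3,0] mem=[0,0,13,0]
After op 18 (/): stack=[0,0] mem=[0,0,13,0]
After op 19 (RCL M2): stack=[0,0,13] mem=[0,0,13,0]

Answer: [0, 0, 13]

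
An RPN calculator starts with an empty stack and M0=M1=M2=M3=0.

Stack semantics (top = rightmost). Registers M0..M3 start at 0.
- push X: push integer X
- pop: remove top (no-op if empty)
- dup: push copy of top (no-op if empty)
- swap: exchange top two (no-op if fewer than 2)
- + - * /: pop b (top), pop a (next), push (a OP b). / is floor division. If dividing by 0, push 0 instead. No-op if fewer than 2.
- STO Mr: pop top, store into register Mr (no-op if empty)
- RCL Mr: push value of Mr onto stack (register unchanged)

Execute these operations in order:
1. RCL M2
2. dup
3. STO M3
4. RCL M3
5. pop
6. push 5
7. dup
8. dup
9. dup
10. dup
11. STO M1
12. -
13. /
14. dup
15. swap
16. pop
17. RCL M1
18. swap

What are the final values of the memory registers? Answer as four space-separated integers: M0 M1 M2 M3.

Answer: 0 5 0 0

Derivation:
After op 1 (RCL M2): stack=[0] mem=[0,0,0,0]
After op 2 (dup): stack=[0,0] mem=[0,0,0,0]
After op 3 (STO M3): stack=[0] mem=[0,0,0,0]
After op 4 (RCL M3): stack=[0,0] mem=[0,0,0,0]
After op 5 (pop): stack=[0] mem=[0,0,0,0]
After op 6 (push 5): stack=[0,5] mem=[0,0,0,0]
After op 7 (dup): stack=[0,5,5] mem=[0,0,0,0]
After op 8 (dup): stack=[0,5,5,5] mem=[0,0,0,0]
After op 9 (dup): stack=[0,5,5,5,5] mem=[0,0,0,0]
After op 10 (dup): stack=[0,5,5,5,5,5] mem=[0,0,0,0]
After op 11 (STO M1): stack=[0,5,5,5,5] mem=[0,5,0,0]
After op 12 (-): stack=[0,5,5,0] mem=[0,5,0,0]
After op 13 (/): stack=[0,5,0] mem=[0,5,0,0]
After op 14 (dup): stack=[0,5,0,0] mem=[0,5,0,0]
After op 15 (swap): stack=[0,5,0,0] mem=[0,5,0,0]
After op 16 (pop): stack=[0,5,0] mem=[0,5,0,0]
After op 17 (RCL M1): stack=[0,5,0,5] mem=[0,5,0,0]
After op 18 (swap): stack=[0,5,5,0] mem=[0,5,0,0]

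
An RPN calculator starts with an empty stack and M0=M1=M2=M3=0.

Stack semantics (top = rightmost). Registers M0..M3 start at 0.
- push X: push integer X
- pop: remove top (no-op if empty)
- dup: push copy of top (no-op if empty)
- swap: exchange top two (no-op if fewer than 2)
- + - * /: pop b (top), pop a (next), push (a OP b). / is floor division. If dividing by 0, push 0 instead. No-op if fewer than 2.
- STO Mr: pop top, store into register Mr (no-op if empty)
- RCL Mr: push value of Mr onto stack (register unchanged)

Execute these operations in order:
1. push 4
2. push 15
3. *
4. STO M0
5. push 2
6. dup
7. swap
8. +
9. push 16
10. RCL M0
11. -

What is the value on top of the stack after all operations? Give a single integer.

Answer: -44

Derivation:
After op 1 (push 4): stack=[4] mem=[0,0,0,0]
After op 2 (push 15): stack=[4,15] mem=[0,0,0,0]
After op 3 (*): stack=[60] mem=[0,0,0,0]
After op 4 (STO M0): stack=[empty] mem=[60,0,0,0]
After op 5 (push 2): stack=[2] mem=[60,0,0,0]
After op 6 (dup): stack=[2,2] mem=[60,0,0,0]
After op 7 (swap): stack=[2,2] mem=[60,0,0,0]
After op 8 (+): stack=[4] mem=[60,0,0,0]
After op 9 (push 16): stack=[4,16] mem=[60,0,0,0]
After op 10 (RCL M0): stack=[4,16,60] mem=[60,0,0,0]
After op 11 (-): stack=[4,-44] mem=[60,0,0,0]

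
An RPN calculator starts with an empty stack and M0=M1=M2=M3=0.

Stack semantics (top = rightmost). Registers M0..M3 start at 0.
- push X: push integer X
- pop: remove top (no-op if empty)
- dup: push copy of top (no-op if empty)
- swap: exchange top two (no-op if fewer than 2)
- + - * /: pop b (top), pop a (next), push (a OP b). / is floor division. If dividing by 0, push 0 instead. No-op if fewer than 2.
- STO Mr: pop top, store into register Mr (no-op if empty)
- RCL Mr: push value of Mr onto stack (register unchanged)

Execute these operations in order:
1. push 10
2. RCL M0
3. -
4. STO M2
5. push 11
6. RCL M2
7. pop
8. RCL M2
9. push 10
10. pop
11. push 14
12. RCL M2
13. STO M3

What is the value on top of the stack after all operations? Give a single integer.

Answer: 14

Derivation:
After op 1 (push 10): stack=[10] mem=[0,0,0,0]
After op 2 (RCL M0): stack=[10,0] mem=[0,0,0,0]
After op 3 (-): stack=[10] mem=[0,0,0,0]
After op 4 (STO M2): stack=[empty] mem=[0,0,10,0]
After op 5 (push 11): stack=[11] mem=[0,0,10,0]
After op 6 (RCL M2): stack=[11,10] mem=[0,0,10,0]
After op 7 (pop): stack=[11] mem=[0,0,10,0]
After op 8 (RCL M2): stack=[11,10] mem=[0,0,10,0]
After op 9 (push 10): stack=[11,10,10] mem=[0,0,10,0]
After op 10 (pop): stack=[11,10] mem=[0,0,10,0]
After op 11 (push 14): stack=[11,10,14] mem=[0,0,10,0]
After op 12 (RCL M2): stack=[11,10,14,10] mem=[0,0,10,0]
After op 13 (STO M3): stack=[11,10,14] mem=[0,0,10,10]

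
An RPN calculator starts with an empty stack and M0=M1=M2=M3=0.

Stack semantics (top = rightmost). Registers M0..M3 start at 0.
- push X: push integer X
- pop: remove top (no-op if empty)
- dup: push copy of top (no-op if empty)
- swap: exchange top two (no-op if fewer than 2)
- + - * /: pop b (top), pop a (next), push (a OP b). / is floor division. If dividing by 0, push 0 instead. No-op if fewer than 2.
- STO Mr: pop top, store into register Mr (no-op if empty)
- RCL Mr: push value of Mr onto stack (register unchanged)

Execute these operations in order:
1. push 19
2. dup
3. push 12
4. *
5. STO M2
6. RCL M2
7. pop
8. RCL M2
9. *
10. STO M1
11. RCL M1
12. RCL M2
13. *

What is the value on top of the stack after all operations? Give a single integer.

Answer: 987696

Derivation:
After op 1 (push 19): stack=[19] mem=[0,0,0,0]
After op 2 (dup): stack=[19,19] mem=[0,0,0,0]
After op 3 (push 12): stack=[19,19,12] mem=[0,0,0,0]
After op 4 (*): stack=[19,228] mem=[0,0,0,0]
After op 5 (STO M2): stack=[19] mem=[0,0,228,0]
After op 6 (RCL M2): stack=[19,228] mem=[0,0,228,0]
After op 7 (pop): stack=[19] mem=[0,0,228,0]
After op 8 (RCL M2): stack=[19,228] mem=[0,0,228,0]
After op 9 (*): stack=[4332] mem=[0,0,228,0]
After op 10 (STO M1): stack=[empty] mem=[0,4332,228,0]
After op 11 (RCL M1): stack=[4332] mem=[0,4332,228,0]
After op 12 (RCL M2): stack=[4332,228] mem=[0,4332,228,0]
After op 13 (*): stack=[987696] mem=[0,4332,228,0]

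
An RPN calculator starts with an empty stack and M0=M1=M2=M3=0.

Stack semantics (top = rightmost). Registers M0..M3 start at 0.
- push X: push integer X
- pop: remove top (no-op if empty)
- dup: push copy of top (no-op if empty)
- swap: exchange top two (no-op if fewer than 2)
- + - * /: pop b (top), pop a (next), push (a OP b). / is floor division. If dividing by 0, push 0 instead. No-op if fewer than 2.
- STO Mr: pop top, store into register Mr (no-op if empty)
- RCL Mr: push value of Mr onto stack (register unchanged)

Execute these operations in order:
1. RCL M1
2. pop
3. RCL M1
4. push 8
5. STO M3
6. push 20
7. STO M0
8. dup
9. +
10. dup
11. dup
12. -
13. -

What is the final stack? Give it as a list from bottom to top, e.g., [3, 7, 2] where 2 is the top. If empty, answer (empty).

After op 1 (RCL M1): stack=[0] mem=[0,0,0,0]
After op 2 (pop): stack=[empty] mem=[0,0,0,0]
After op 3 (RCL M1): stack=[0] mem=[0,0,0,0]
After op 4 (push 8): stack=[0,8] mem=[0,0,0,0]
After op 5 (STO M3): stack=[0] mem=[0,0,0,8]
After op 6 (push 20): stack=[0,20] mem=[0,0,0,8]
After op 7 (STO M0): stack=[0] mem=[20,0,0,8]
After op 8 (dup): stack=[0,0] mem=[20,0,0,8]
After op 9 (+): stack=[0] mem=[20,0,0,8]
After op 10 (dup): stack=[0,0] mem=[20,0,0,8]
After op 11 (dup): stack=[0,0,0] mem=[20,0,0,8]
After op 12 (-): stack=[0,0] mem=[20,0,0,8]
After op 13 (-): stack=[0] mem=[20,0,0,8]

Answer: [0]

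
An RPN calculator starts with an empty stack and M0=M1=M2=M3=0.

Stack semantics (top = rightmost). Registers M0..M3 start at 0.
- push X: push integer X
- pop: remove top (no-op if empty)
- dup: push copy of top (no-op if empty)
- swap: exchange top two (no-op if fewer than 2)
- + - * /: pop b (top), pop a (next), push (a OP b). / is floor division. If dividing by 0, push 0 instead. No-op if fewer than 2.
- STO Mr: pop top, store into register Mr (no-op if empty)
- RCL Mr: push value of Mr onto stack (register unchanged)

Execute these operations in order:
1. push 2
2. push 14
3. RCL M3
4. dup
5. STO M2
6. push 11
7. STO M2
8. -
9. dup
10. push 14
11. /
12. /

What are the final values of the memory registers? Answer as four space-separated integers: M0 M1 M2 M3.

Answer: 0 0 11 0

Derivation:
After op 1 (push 2): stack=[2] mem=[0,0,0,0]
After op 2 (push 14): stack=[2,14] mem=[0,0,0,0]
After op 3 (RCL M3): stack=[2,14,0] mem=[0,0,0,0]
After op 4 (dup): stack=[2,14,0,0] mem=[0,0,0,0]
After op 5 (STO M2): stack=[2,14,0] mem=[0,0,0,0]
After op 6 (push 11): stack=[2,14,0,11] mem=[0,0,0,0]
After op 7 (STO M2): stack=[2,14,0] mem=[0,0,11,0]
After op 8 (-): stack=[2,14] mem=[0,0,11,0]
After op 9 (dup): stack=[2,14,14] mem=[0,0,11,0]
After op 10 (push 14): stack=[2,14,14,14] mem=[0,0,11,0]
After op 11 (/): stack=[2,14,1] mem=[0,0,11,0]
After op 12 (/): stack=[2,14] mem=[0,0,11,0]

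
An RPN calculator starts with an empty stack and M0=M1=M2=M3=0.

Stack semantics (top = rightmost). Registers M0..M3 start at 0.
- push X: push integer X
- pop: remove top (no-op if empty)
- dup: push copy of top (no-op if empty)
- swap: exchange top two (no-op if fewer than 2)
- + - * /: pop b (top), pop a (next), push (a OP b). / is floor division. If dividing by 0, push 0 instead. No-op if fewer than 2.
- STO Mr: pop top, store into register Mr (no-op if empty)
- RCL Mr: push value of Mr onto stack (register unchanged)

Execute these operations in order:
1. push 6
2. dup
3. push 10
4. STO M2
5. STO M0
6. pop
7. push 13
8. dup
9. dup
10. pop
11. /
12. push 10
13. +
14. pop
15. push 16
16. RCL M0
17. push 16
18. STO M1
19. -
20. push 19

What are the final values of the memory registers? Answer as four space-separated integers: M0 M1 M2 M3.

Answer: 6 16 10 0

Derivation:
After op 1 (push 6): stack=[6] mem=[0,0,0,0]
After op 2 (dup): stack=[6,6] mem=[0,0,0,0]
After op 3 (push 10): stack=[6,6,10] mem=[0,0,0,0]
After op 4 (STO M2): stack=[6,6] mem=[0,0,10,0]
After op 5 (STO M0): stack=[6] mem=[6,0,10,0]
After op 6 (pop): stack=[empty] mem=[6,0,10,0]
After op 7 (push 13): stack=[13] mem=[6,0,10,0]
After op 8 (dup): stack=[13,13] mem=[6,0,10,0]
After op 9 (dup): stack=[13,13,13] mem=[6,0,10,0]
After op 10 (pop): stack=[13,13] mem=[6,0,10,0]
After op 11 (/): stack=[1] mem=[6,0,10,0]
After op 12 (push 10): stack=[1,10] mem=[6,0,10,0]
After op 13 (+): stack=[11] mem=[6,0,10,0]
After op 14 (pop): stack=[empty] mem=[6,0,10,0]
After op 15 (push 16): stack=[16] mem=[6,0,10,0]
After op 16 (RCL M0): stack=[16,6] mem=[6,0,10,0]
After op 17 (push 16): stack=[16,6,16] mem=[6,0,10,0]
After op 18 (STO M1): stack=[16,6] mem=[6,16,10,0]
After op 19 (-): stack=[10] mem=[6,16,10,0]
After op 20 (push 19): stack=[10,19] mem=[6,16,10,0]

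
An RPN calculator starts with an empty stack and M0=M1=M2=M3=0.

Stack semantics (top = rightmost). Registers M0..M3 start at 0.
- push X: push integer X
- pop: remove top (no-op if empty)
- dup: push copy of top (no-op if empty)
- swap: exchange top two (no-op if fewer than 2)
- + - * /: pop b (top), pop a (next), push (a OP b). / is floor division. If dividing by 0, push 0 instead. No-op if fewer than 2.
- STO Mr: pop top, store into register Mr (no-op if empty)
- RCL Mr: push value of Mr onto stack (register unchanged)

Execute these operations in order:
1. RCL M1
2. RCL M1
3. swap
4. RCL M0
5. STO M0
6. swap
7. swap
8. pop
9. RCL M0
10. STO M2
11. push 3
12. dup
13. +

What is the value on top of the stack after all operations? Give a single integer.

Answer: 6

Derivation:
After op 1 (RCL M1): stack=[0] mem=[0,0,0,0]
After op 2 (RCL M1): stack=[0,0] mem=[0,0,0,0]
After op 3 (swap): stack=[0,0] mem=[0,0,0,0]
After op 4 (RCL M0): stack=[0,0,0] mem=[0,0,0,0]
After op 5 (STO M0): stack=[0,0] mem=[0,0,0,0]
After op 6 (swap): stack=[0,0] mem=[0,0,0,0]
After op 7 (swap): stack=[0,0] mem=[0,0,0,0]
After op 8 (pop): stack=[0] mem=[0,0,0,0]
After op 9 (RCL M0): stack=[0,0] mem=[0,0,0,0]
After op 10 (STO M2): stack=[0] mem=[0,0,0,0]
After op 11 (push 3): stack=[0,3] mem=[0,0,0,0]
After op 12 (dup): stack=[0,3,3] mem=[0,0,0,0]
After op 13 (+): stack=[0,6] mem=[0,0,0,0]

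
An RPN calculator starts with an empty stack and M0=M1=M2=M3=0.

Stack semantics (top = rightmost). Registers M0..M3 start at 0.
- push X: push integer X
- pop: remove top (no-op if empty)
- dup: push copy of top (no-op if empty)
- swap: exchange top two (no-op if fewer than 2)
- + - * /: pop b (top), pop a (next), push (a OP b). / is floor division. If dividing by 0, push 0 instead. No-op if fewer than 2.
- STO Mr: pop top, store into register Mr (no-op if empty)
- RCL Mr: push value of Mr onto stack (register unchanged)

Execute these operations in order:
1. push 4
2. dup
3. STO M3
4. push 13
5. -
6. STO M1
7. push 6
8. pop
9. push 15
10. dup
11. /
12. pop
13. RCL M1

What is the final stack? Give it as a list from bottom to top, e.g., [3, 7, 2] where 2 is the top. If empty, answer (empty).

After op 1 (push 4): stack=[4] mem=[0,0,0,0]
After op 2 (dup): stack=[4,4] mem=[0,0,0,0]
After op 3 (STO M3): stack=[4] mem=[0,0,0,4]
After op 4 (push 13): stack=[4,13] mem=[0,0,0,4]
After op 5 (-): stack=[-9] mem=[0,0,0,4]
After op 6 (STO M1): stack=[empty] mem=[0,-9,0,4]
After op 7 (push 6): stack=[6] mem=[0,-9,0,4]
After op 8 (pop): stack=[empty] mem=[0,-9,0,4]
After op 9 (push 15): stack=[15] mem=[0,-9,0,4]
After op 10 (dup): stack=[15,15] mem=[0,-9,0,4]
After op 11 (/): stack=[1] mem=[0,-9,0,4]
After op 12 (pop): stack=[empty] mem=[0,-9,0,4]
After op 13 (RCL M1): stack=[-9] mem=[0,-9,0,4]

Answer: [-9]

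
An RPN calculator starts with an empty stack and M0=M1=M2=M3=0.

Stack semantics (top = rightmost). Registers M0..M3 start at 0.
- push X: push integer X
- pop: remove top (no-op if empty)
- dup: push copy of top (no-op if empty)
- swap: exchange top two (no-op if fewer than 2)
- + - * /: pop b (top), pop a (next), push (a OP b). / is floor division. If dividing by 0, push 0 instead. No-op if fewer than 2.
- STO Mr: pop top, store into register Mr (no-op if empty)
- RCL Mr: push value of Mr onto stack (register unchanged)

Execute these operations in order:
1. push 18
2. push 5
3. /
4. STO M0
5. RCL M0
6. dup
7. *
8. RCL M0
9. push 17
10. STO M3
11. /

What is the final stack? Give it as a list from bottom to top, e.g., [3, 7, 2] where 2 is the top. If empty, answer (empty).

After op 1 (push 18): stack=[18] mem=[0,0,0,0]
After op 2 (push 5): stack=[18,5] mem=[0,0,0,0]
After op 3 (/): stack=[3] mem=[0,0,0,0]
After op 4 (STO M0): stack=[empty] mem=[3,0,0,0]
After op 5 (RCL M0): stack=[3] mem=[3,0,0,0]
After op 6 (dup): stack=[3,3] mem=[3,0,0,0]
After op 7 (*): stack=[9] mem=[3,0,0,0]
After op 8 (RCL M0): stack=[9,3] mem=[3,0,0,0]
After op 9 (push 17): stack=[9,3,17] mem=[3,0,0,0]
After op 10 (STO M3): stack=[9,3] mem=[3,0,0,17]
After op 11 (/): stack=[3] mem=[3,0,0,17]

Answer: [3]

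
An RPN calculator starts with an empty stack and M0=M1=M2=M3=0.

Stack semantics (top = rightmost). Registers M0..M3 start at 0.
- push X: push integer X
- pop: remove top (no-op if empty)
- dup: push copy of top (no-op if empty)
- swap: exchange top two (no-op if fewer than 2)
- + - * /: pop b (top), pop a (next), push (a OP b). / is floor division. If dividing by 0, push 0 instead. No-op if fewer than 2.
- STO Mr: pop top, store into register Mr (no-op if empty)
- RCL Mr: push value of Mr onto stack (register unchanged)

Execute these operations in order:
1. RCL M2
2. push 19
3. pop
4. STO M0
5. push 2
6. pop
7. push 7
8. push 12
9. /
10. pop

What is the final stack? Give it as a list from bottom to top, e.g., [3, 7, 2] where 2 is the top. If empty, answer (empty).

After op 1 (RCL M2): stack=[0] mem=[0,0,0,0]
After op 2 (push 19): stack=[0,19] mem=[0,0,0,0]
After op 3 (pop): stack=[0] mem=[0,0,0,0]
After op 4 (STO M0): stack=[empty] mem=[0,0,0,0]
After op 5 (push 2): stack=[2] mem=[0,0,0,0]
After op 6 (pop): stack=[empty] mem=[0,0,0,0]
After op 7 (push 7): stack=[7] mem=[0,0,0,0]
After op 8 (push 12): stack=[7,12] mem=[0,0,0,0]
After op 9 (/): stack=[0] mem=[0,0,0,0]
After op 10 (pop): stack=[empty] mem=[0,0,0,0]

Answer: (empty)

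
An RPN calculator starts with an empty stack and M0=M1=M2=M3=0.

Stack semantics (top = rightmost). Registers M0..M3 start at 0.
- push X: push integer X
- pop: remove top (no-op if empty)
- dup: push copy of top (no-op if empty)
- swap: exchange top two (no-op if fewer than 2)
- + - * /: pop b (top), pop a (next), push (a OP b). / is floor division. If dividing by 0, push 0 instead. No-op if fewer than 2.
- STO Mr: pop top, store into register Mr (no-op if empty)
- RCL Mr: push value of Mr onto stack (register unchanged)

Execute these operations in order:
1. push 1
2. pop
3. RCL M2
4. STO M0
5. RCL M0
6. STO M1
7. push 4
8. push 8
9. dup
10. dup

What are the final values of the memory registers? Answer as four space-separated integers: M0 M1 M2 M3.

After op 1 (push 1): stack=[1] mem=[0,0,0,0]
After op 2 (pop): stack=[empty] mem=[0,0,0,0]
After op 3 (RCL M2): stack=[0] mem=[0,0,0,0]
After op 4 (STO M0): stack=[empty] mem=[0,0,0,0]
After op 5 (RCL M0): stack=[0] mem=[0,0,0,0]
After op 6 (STO M1): stack=[empty] mem=[0,0,0,0]
After op 7 (push 4): stack=[4] mem=[0,0,0,0]
After op 8 (push 8): stack=[4,8] mem=[0,0,0,0]
After op 9 (dup): stack=[4,8,8] mem=[0,0,0,0]
After op 10 (dup): stack=[4,8,8,8] mem=[0,0,0,0]

Answer: 0 0 0 0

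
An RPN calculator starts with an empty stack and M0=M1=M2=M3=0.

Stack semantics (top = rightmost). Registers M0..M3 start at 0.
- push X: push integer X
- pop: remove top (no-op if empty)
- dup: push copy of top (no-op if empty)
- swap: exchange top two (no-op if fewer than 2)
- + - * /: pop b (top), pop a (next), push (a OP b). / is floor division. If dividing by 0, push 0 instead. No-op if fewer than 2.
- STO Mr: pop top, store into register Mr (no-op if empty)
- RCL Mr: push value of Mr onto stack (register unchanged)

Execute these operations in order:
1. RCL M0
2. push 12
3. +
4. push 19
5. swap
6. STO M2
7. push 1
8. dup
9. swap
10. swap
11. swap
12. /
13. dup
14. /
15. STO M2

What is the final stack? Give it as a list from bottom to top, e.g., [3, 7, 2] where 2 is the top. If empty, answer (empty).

After op 1 (RCL M0): stack=[0] mem=[0,0,0,0]
After op 2 (push 12): stack=[0,12] mem=[0,0,0,0]
After op 3 (+): stack=[12] mem=[0,0,0,0]
After op 4 (push 19): stack=[12,19] mem=[0,0,0,0]
After op 5 (swap): stack=[19,12] mem=[0,0,0,0]
After op 6 (STO M2): stack=[19] mem=[0,0,12,0]
After op 7 (push 1): stack=[19,1] mem=[0,0,12,0]
After op 8 (dup): stack=[19,1,1] mem=[0,0,12,0]
After op 9 (swap): stack=[19,1,1] mem=[0,0,12,0]
After op 10 (swap): stack=[19,1,1] mem=[0,0,12,0]
After op 11 (swap): stack=[19,1,1] mem=[0,0,12,0]
After op 12 (/): stack=[19,1] mem=[0,0,12,0]
After op 13 (dup): stack=[19,1,1] mem=[0,0,12,0]
After op 14 (/): stack=[19,1] mem=[0,0,12,0]
After op 15 (STO M2): stack=[19] mem=[0,0,1,0]

Answer: [19]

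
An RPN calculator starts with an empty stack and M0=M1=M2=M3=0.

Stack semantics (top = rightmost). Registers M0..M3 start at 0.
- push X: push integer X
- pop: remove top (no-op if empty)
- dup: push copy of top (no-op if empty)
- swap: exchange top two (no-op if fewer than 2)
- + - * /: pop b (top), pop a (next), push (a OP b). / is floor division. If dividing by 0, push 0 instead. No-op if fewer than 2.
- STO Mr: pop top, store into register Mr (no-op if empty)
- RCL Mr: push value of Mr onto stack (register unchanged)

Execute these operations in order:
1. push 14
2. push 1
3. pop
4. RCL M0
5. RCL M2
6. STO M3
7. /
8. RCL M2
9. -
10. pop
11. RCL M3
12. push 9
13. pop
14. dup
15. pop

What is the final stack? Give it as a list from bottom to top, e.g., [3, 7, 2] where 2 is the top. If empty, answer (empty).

Answer: [0]

Derivation:
After op 1 (push 14): stack=[14] mem=[0,0,0,0]
After op 2 (push 1): stack=[14,1] mem=[0,0,0,0]
After op 3 (pop): stack=[14] mem=[0,0,0,0]
After op 4 (RCL M0): stack=[14,0] mem=[0,0,0,0]
After op 5 (RCL M2): stack=[14,0,0] mem=[0,0,0,0]
After op 6 (STO M3): stack=[14,0] mem=[0,0,0,0]
After op 7 (/): stack=[0] mem=[0,0,0,0]
After op 8 (RCL M2): stack=[0,0] mem=[0,0,0,0]
After op 9 (-): stack=[0] mem=[0,0,0,0]
After op 10 (pop): stack=[empty] mem=[0,0,0,0]
After op 11 (RCL M3): stack=[0] mem=[0,0,0,0]
After op 12 (push 9): stack=[0,9] mem=[0,0,0,0]
After op 13 (pop): stack=[0] mem=[0,0,0,0]
After op 14 (dup): stack=[0,0] mem=[0,0,0,0]
After op 15 (pop): stack=[0] mem=[0,0,0,0]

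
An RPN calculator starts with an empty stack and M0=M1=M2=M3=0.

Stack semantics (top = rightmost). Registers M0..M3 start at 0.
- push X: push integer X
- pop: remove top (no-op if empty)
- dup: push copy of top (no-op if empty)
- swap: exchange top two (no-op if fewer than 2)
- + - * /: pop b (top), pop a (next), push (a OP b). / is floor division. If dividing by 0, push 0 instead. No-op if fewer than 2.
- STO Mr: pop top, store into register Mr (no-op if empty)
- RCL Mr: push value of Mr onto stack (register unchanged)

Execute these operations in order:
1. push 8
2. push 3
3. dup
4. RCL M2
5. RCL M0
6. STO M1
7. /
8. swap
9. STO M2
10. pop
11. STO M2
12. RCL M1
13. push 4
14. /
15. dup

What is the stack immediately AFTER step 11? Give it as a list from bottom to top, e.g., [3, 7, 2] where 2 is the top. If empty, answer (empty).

After op 1 (push 8): stack=[8] mem=[0,0,0,0]
After op 2 (push 3): stack=[8,3] mem=[0,0,0,0]
After op 3 (dup): stack=[8,3,3] mem=[0,0,0,0]
After op 4 (RCL M2): stack=[8,3,3,0] mem=[0,0,0,0]
After op 5 (RCL M0): stack=[8,3,3,0,0] mem=[0,0,0,0]
After op 6 (STO M1): stack=[8,3,3,0] mem=[0,0,0,0]
After op 7 (/): stack=[8,3,0] mem=[0,0,0,0]
After op 8 (swap): stack=[8,0,3] mem=[0,0,0,0]
After op 9 (STO M2): stack=[8,0] mem=[0,0,3,0]
After op 10 (pop): stack=[8] mem=[0,0,3,0]
After op 11 (STO M2): stack=[empty] mem=[0,0,8,0]

(empty)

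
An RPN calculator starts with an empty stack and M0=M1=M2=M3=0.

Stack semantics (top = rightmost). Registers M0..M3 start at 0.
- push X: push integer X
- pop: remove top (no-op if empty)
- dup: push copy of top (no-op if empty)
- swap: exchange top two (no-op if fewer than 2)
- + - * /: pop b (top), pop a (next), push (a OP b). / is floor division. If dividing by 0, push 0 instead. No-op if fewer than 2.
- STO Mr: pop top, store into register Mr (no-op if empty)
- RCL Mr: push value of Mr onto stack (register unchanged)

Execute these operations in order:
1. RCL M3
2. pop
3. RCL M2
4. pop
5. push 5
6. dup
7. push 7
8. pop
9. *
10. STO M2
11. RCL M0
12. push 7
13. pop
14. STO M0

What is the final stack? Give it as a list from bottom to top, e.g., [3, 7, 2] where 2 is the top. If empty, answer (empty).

After op 1 (RCL M3): stack=[0] mem=[0,0,0,0]
After op 2 (pop): stack=[empty] mem=[0,0,0,0]
After op 3 (RCL M2): stack=[0] mem=[0,0,0,0]
After op 4 (pop): stack=[empty] mem=[0,0,0,0]
After op 5 (push 5): stack=[5] mem=[0,0,0,0]
After op 6 (dup): stack=[5,5] mem=[0,0,0,0]
After op 7 (push 7): stack=[5,5,7] mem=[0,0,0,0]
After op 8 (pop): stack=[5,5] mem=[0,0,0,0]
After op 9 (*): stack=[25] mem=[0,0,0,0]
After op 10 (STO M2): stack=[empty] mem=[0,0,25,0]
After op 11 (RCL M0): stack=[0] mem=[0,0,25,0]
After op 12 (push 7): stack=[0,7] mem=[0,0,25,0]
After op 13 (pop): stack=[0] mem=[0,0,25,0]
After op 14 (STO M0): stack=[empty] mem=[0,0,25,0]

Answer: (empty)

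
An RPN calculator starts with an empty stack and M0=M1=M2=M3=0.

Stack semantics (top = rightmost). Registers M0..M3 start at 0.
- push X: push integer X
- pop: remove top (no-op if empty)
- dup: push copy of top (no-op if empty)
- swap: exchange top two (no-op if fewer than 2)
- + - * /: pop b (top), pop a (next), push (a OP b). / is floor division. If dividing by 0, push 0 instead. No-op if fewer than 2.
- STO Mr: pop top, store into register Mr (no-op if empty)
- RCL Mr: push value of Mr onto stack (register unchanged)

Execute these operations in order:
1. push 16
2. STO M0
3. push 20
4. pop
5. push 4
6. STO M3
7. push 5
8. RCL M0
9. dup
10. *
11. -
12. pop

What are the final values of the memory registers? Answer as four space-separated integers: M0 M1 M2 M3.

After op 1 (push 16): stack=[16] mem=[0,0,0,0]
After op 2 (STO M0): stack=[empty] mem=[16,0,0,0]
After op 3 (push 20): stack=[20] mem=[16,0,0,0]
After op 4 (pop): stack=[empty] mem=[16,0,0,0]
After op 5 (push 4): stack=[4] mem=[16,0,0,0]
After op 6 (STO M3): stack=[empty] mem=[16,0,0,4]
After op 7 (push 5): stack=[5] mem=[16,0,0,4]
After op 8 (RCL M0): stack=[5,16] mem=[16,0,0,4]
After op 9 (dup): stack=[5,16,16] mem=[16,0,0,4]
After op 10 (*): stack=[5,256] mem=[16,0,0,4]
After op 11 (-): stack=[-251] mem=[16,0,0,4]
After op 12 (pop): stack=[empty] mem=[16,0,0,4]

Answer: 16 0 0 4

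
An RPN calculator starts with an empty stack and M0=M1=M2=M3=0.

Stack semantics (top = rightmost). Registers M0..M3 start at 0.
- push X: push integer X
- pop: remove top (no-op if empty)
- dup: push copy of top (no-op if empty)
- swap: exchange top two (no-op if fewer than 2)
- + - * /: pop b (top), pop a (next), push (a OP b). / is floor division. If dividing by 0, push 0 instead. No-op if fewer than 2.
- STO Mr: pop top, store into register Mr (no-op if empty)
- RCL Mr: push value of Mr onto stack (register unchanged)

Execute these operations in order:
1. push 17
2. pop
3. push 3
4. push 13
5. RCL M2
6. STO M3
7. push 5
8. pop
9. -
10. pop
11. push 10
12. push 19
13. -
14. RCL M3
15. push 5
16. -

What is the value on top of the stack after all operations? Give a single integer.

Answer: -5

Derivation:
After op 1 (push 17): stack=[17] mem=[0,0,0,0]
After op 2 (pop): stack=[empty] mem=[0,0,0,0]
After op 3 (push 3): stack=[3] mem=[0,0,0,0]
After op 4 (push 13): stack=[3,13] mem=[0,0,0,0]
After op 5 (RCL M2): stack=[3,13,0] mem=[0,0,0,0]
After op 6 (STO M3): stack=[3,13] mem=[0,0,0,0]
After op 7 (push 5): stack=[3,13,5] mem=[0,0,0,0]
After op 8 (pop): stack=[3,13] mem=[0,0,0,0]
After op 9 (-): stack=[-10] mem=[0,0,0,0]
After op 10 (pop): stack=[empty] mem=[0,0,0,0]
After op 11 (push 10): stack=[10] mem=[0,0,0,0]
After op 12 (push 19): stack=[10,19] mem=[0,0,0,0]
After op 13 (-): stack=[-9] mem=[0,0,0,0]
After op 14 (RCL M3): stack=[-9,0] mem=[0,0,0,0]
After op 15 (push 5): stack=[-9,0,5] mem=[0,0,0,0]
After op 16 (-): stack=[-9,-5] mem=[0,0,0,0]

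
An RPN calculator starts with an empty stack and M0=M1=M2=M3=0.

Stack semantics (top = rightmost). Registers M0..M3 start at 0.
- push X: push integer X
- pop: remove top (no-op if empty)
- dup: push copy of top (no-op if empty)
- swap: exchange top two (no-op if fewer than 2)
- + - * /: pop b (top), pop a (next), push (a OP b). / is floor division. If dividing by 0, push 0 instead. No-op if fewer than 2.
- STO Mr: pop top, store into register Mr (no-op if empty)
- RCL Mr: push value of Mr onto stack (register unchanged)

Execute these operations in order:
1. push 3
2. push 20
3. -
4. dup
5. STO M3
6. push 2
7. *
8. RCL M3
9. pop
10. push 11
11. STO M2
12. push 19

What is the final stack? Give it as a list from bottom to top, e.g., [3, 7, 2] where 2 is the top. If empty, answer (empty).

After op 1 (push 3): stack=[3] mem=[0,0,0,0]
After op 2 (push 20): stack=[3,20] mem=[0,0,0,0]
After op 3 (-): stack=[-17] mem=[0,0,0,0]
After op 4 (dup): stack=[-17,-17] mem=[0,0,0,0]
After op 5 (STO M3): stack=[-17] mem=[0,0,0,-17]
After op 6 (push 2): stack=[-17,2] mem=[0,0,0,-17]
After op 7 (*): stack=[-34] mem=[0,0,0,-17]
After op 8 (RCL M3): stack=[-34,-17] mem=[0,0,0,-17]
After op 9 (pop): stack=[-34] mem=[0,0,0,-17]
After op 10 (push 11): stack=[-34,11] mem=[0,0,0,-17]
After op 11 (STO M2): stack=[-34] mem=[0,0,11,-17]
After op 12 (push 19): stack=[-34,19] mem=[0,0,11,-17]

Answer: [-34, 19]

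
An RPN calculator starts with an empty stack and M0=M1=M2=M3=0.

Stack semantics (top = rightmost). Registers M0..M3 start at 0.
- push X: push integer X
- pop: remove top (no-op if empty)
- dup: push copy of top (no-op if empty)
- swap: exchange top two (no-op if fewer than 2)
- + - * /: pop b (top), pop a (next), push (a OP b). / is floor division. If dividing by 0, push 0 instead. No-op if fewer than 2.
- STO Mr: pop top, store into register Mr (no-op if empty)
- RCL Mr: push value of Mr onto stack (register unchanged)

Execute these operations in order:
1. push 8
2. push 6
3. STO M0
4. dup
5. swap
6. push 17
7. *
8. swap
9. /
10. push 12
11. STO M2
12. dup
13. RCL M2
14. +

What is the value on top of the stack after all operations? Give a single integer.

After op 1 (push 8): stack=[8] mem=[0,0,0,0]
After op 2 (push 6): stack=[8,6] mem=[0,0,0,0]
After op 3 (STO M0): stack=[8] mem=[6,0,0,0]
After op 4 (dup): stack=[8,8] mem=[6,0,0,0]
After op 5 (swap): stack=[8,8] mem=[6,0,0,0]
After op 6 (push 17): stack=[8,8,17] mem=[6,0,0,0]
After op 7 (*): stack=[8,136] mem=[6,0,0,0]
After op 8 (swap): stack=[136,8] mem=[6,0,0,0]
After op 9 (/): stack=[17] mem=[6,0,0,0]
After op 10 (push 12): stack=[17,12] mem=[6,0,0,0]
After op 11 (STO M2): stack=[17] mem=[6,0,12,0]
After op 12 (dup): stack=[17,17] mem=[6,0,12,0]
After op 13 (RCL M2): stack=[17,17,12] mem=[6,0,12,0]
After op 14 (+): stack=[17,29] mem=[6,0,12,0]

Answer: 29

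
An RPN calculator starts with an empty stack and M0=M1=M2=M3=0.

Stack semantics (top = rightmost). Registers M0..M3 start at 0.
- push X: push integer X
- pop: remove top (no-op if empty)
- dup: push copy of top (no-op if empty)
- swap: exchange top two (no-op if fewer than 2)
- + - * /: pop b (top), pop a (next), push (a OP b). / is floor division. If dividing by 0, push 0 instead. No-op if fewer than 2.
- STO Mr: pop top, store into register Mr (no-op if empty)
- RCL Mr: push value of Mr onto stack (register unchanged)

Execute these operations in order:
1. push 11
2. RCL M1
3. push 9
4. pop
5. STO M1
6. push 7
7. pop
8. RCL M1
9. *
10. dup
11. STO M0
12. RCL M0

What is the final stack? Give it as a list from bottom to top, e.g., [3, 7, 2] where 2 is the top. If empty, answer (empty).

After op 1 (push 11): stack=[11] mem=[0,0,0,0]
After op 2 (RCL M1): stack=[11,0] mem=[0,0,0,0]
After op 3 (push 9): stack=[11,0,9] mem=[0,0,0,0]
After op 4 (pop): stack=[11,0] mem=[0,0,0,0]
After op 5 (STO M1): stack=[11] mem=[0,0,0,0]
After op 6 (push 7): stack=[11,7] mem=[0,0,0,0]
After op 7 (pop): stack=[11] mem=[0,0,0,0]
After op 8 (RCL M1): stack=[11,0] mem=[0,0,0,0]
After op 9 (*): stack=[0] mem=[0,0,0,0]
After op 10 (dup): stack=[0,0] mem=[0,0,0,0]
After op 11 (STO M0): stack=[0] mem=[0,0,0,0]
After op 12 (RCL M0): stack=[0,0] mem=[0,0,0,0]

Answer: [0, 0]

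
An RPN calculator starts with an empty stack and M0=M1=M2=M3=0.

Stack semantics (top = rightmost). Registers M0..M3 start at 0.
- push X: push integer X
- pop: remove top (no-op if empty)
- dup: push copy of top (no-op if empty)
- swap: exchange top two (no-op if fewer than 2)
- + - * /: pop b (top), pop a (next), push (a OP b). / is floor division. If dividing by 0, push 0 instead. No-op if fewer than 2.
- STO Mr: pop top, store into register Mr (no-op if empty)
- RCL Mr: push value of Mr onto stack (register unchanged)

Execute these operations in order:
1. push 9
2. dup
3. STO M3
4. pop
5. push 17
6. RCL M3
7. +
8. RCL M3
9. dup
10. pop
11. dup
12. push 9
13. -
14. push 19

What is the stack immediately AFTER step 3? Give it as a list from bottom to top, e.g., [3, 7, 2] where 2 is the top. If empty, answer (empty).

After op 1 (push 9): stack=[9] mem=[0,0,0,0]
After op 2 (dup): stack=[9,9] mem=[0,0,0,0]
After op 3 (STO M3): stack=[9] mem=[0,0,0,9]

[9]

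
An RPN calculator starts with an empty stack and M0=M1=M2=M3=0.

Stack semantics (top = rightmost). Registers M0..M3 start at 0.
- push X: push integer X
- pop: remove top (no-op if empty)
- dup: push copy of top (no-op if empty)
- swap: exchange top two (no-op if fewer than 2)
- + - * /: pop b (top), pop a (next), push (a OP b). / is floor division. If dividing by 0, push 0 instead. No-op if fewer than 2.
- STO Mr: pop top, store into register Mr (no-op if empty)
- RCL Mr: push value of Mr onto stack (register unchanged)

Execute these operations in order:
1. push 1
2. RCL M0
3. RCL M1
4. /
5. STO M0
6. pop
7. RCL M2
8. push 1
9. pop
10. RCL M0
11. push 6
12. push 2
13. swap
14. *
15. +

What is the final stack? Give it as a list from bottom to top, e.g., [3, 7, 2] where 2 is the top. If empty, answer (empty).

After op 1 (push 1): stack=[1] mem=[0,0,0,0]
After op 2 (RCL M0): stack=[1,0] mem=[0,0,0,0]
After op 3 (RCL M1): stack=[1,0,0] mem=[0,0,0,0]
After op 4 (/): stack=[1,0] mem=[0,0,0,0]
After op 5 (STO M0): stack=[1] mem=[0,0,0,0]
After op 6 (pop): stack=[empty] mem=[0,0,0,0]
After op 7 (RCL M2): stack=[0] mem=[0,0,0,0]
After op 8 (push 1): stack=[0,1] mem=[0,0,0,0]
After op 9 (pop): stack=[0] mem=[0,0,0,0]
After op 10 (RCL M0): stack=[0,0] mem=[0,0,0,0]
After op 11 (push 6): stack=[0,0,6] mem=[0,0,0,0]
After op 12 (push 2): stack=[0,0,6,2] mem=[0,0,0,0]
After op 13 (swap): stack=[0,0,2,6] mem=[0,0,0,0]
After op 14 (*): stack=[0,0,12] mem=[0,0,0,0]
After op 15 (+): stack=[0,12] mem=[0,0,0,0]

Answer: [0, 12]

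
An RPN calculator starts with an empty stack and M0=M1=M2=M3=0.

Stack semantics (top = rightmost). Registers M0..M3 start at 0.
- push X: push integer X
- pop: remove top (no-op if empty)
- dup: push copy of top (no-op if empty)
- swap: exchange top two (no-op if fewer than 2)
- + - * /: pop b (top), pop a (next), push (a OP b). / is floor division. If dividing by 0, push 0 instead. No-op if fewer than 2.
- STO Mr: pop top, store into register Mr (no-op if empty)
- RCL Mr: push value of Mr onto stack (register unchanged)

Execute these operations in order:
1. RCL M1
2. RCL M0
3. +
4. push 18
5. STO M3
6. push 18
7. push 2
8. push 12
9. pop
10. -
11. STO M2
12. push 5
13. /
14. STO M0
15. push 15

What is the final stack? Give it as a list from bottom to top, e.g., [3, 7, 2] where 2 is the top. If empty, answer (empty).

Answer: [15]

Derivation:
After op 1 (RCL M1): stack=[0] mem=[0,0,0,0]
After op 2 (RCL M0): stack=[0,0] mem=[0,0,0,0]
After op 3 (+): stack=[0] mem=[0,0,0,0]
After op 4 (push 18): stack=[0,18] mem=[0,0,0,0]
After op 5 (STO M3): stack=[0] mem=[0,0,0,18]
After op 6 (push 18): stack=[0,18] mem=[0,0,0,18]
After op 7 (push 2): stack=[0,18,2] mem=[0,0,0,18]
After op 8 (push 12): stack=[0,18,2,12] mem=[0,0,0,18]
After op 9 (pop): stack=[0,18,2] mem=[0,0,0,18]
After op 10 (-): stack=[0,16] mem=[0,0,0,18]
After op 11 (STO M2): stack=[0] mem=[0,0,16,18]
After op 12 (push 5): stack=[0,5] mem=[0,0,16,18]
After op 13 (/): stack=[0] mem=[0,0,16,18]
After op 14 (STO M0): stack=[empty] mem=[0,0,16,18]
After op 15 (push 15): stack=[15] mem=[0,0,16,18]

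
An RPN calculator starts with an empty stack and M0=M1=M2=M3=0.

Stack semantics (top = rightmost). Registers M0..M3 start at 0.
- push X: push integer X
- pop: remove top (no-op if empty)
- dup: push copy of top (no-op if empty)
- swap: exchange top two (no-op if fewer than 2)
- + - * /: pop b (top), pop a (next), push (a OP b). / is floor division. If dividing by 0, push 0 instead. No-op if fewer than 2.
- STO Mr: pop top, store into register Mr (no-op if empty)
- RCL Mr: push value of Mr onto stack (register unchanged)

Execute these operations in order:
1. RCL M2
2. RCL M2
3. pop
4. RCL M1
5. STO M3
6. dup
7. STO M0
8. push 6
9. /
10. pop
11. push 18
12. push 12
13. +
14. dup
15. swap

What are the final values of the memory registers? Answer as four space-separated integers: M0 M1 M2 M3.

After op 1 (RCL M2): stack=[0] mem=[0,0,0,0]
After op 2 (RCL M2): stack=[0,0] mem=[0,0,0,0]
After op 3 (pop): stack=[0] mem=[0,0,0,0]
After op 4 (RCL M1): stack=[0,0] mem=[0,0,0,0]
After op 5 (STO M3): stack=[0] mem=[0,0,0,0]
After op 6 (dup): stack=[0,0] mem=[0,0,0,0]
After op 7 (STO M0): stack=[0] mem=[0,0,0,0]
After op 8 (push 6): stack=[0,6] mem=[0,0,0,0]
After op 9 (/): stack=[0] mem=[0,0,0,0]
After op 10 (pop): stack=[empty] mem=[0,0,0,0]
After op 11 (push 18): stack=[18] mem=[0,0,0,0]
After op 12 (push 12): stack=[18,12] mem=[0,0,0,0]
After op 13 (+): stack=[30] mem=[0,0,0,0]
After op 14 (dup): stack=[30,30] mem=[0,0,0,0]
After op 15 (swap): stack=[30,30] mem=[0,0,0,0]

Answer: 0 0 0 0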